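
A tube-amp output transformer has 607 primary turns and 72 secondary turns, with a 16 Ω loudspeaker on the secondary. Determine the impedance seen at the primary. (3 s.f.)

Z_p = (N_p/N_s)² × Z_s = (607/72)² × 16 = 1140 Ω.

Z_p ≈ 1140 Ω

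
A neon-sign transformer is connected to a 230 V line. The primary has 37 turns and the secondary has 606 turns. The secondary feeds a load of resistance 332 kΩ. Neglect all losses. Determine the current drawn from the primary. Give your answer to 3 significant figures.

I_p ≈ 0.186 A

V_s = V_p × N_s/N_p = 230 × 606/37 = 3767.0 V.
I_s = V_s/R = 3767.0/332000 = 0.011346 A.
For an ideal transformer I_p N_p = I_s N_s, so I_p = 0.011346 × 606/37 = 0.186 A.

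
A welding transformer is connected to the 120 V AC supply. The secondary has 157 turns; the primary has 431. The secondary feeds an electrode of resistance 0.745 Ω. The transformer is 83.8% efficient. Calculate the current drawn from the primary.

V_s = 120 × 157/431 = 43.712 V.
I_s = V_s/R = 43.712/0.745 = 58.674 A.
P_out = V_s I_s = 43.712 × 58.674 = 2564.8 W.
P_in = P_out/η = 2564.8/0.838 = 3060.6 W.
I_p = P_in/V_p = 3060.6/120 = 25.5 A.

I_p ≈ 25.5 A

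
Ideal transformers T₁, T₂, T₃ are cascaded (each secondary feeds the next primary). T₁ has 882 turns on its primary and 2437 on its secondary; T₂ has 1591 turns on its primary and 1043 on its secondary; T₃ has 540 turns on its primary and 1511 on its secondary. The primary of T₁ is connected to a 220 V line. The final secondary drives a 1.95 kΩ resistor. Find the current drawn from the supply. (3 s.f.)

I_supply ≈ 2.90 A

Secondary of T₁: V = 220.00 × 2437/882 = 607.87 V.
Secondary of T₂: V = 607.87 × 1043/1591 = 398.50 V.
Secondary of T₃: V = 398.50 × 1511/540 = 1115.1 V.
I_load = 1115.1/1950 = 0.57182 A, so P_out = 1115.1 × 0.57182 = 637.61 W.
All ideal ⇒ P_in = P_out, so I_supply = 637.61/220 = 2.90 A.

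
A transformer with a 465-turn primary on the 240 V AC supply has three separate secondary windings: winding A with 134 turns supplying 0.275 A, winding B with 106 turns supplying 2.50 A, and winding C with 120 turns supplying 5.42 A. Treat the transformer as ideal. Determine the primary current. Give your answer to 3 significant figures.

I_p ≈ 2.05 A

V_A = 240 × 134/465 = 69.161 V; V_B = 240 × 106/465 = 54.710 V; V_C = 240 × 120/465 = 61.935 V.
P_out = V_A I_A + V_B I_B + V_C I_C = 69.161×0.275 + 54.710×2.50 + 61.935×5.42 = 19.019 + 136.77 + 335.69 = 491.48 W.
Ideal ⇒ P_in = P_out, so I_p = P_out/V_p = 491.48/240 = 2.05 A.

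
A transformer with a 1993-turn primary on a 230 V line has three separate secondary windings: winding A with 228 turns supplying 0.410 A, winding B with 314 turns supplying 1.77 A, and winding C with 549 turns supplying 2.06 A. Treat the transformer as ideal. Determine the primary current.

V_A = 230 × 228/1993 = 26.312 V; V_B = 230 × 314/1993 = 36.237 V; V_C = 230 × 549/1993 = 63.357 V.
P_out = V_A I_A + V_B I_B + V_C I_C = 26.312×0.410 + 36.237×1.77 + 63.357×2.06 = 10.788 + 64.139 + 130.51 = 205.44 W.
Ideal ⇒ P_in = P_out, so I_p = P_out/V_p = 205.44/230 = 0.893 A.

I_p ≈ 0.893 A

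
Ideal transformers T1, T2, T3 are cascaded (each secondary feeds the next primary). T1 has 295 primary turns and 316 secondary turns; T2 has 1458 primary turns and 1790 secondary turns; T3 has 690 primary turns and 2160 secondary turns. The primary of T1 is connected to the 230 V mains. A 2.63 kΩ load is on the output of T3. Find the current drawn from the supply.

Secondary of T1: V = 230.00 × 316/295 = 246.37 V.
Secondary of T2: V = 246.37 × 1790/1458 = 302.47 V.
Secondary of T3: V = 302.47 × 2160/690 = 946.88 V.
I_load = 946.88/2630 = 0.36003 A, so P_out = 946.88 × 0.36003 = 340.90 W.
All ideal ⇒ P_in = P_out, so I_supply = 340.90/230 = 1.48 A.

I_supply ≈ 1.48 A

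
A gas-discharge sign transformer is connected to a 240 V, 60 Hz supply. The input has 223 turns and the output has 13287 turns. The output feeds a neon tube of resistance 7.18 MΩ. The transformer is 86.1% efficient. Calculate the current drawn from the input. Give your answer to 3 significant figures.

V_out = 240 × 13287/223 = 14300 V.
I_out = V_out/R = 14300/(7.18×10^6) = 0.0019916 A.
P_out = V_out I_out = 14300 × 0.0019916 = 28.480 W.
P_in = P_out/η = 28.480/0.861 = 33.078 W.
I_in = P_in/V_in = 33.078/240 = 0.138 A.

I_in ≈ 0.138 A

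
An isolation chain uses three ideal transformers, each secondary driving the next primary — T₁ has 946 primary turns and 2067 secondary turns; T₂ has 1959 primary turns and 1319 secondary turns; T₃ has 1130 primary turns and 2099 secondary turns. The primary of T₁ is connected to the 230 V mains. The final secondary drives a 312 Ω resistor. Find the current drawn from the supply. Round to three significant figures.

I_supply ≈ 5.51 A

Secondary of T₁: V = 230.00 × 2067/946 = 502.55 V.
Secondary of T₂: V = 502.55 × 1319/1959 = 338.37 V.
Secondary of T₃: V = 338.37 × 2099/1130 = 628.52 V.
I_load = 628.52/312 = 2.0145 A, so P_out = 628.52 × 2.0145 = 1266.2 W.
All ideal ⇒ P_in = P_out, so I_supply = 1266.2/230 = 5.51 A.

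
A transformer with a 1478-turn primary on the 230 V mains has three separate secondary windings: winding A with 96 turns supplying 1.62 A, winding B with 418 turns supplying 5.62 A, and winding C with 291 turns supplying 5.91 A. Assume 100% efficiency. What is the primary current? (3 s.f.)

I_p ≈ 2.86 A

V_A = 230 × 96/1478 = 14.939 V; V_B = 230 × 418/1478 = 65.047 V; V_C = 230 × 291/1478 = 45.284 V.
P_out = V_A I_A + V_B I_B + V_C I_C = 14.939×1.62 + 65.047×5.62 + 45.284×5.91 = 24.201 + 365.57 + 267.63 = 657.40 W.
Ideal ⇒ P_in = P_out, so I_p = P_out/V_p = 657.40/230 = 2.86 A.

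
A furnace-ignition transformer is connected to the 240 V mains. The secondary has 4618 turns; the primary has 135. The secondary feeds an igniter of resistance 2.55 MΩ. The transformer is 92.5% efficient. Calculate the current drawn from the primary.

V_s = 240 × 4618/135 = 8209.8 V.
I_s = V_s/R = 8209.8/(2.55×10^6) = 0.0032195 A.
P_out = V_s I_s = 8209.8 × 0.0032195 = 26.432 W.
P_in = P_out/η = 26.432/0.925 = 28.575 W.
I_p = P_in/V_p = 28.575/240 = 0.119 A.

I_p ≈ 0.119 A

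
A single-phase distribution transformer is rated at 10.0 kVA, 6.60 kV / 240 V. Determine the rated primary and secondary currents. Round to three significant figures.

I_p = S/V_p = 10000/6600 = 1.52 A.
I_s = S/V_s = 10000/240 = 41.7 A.

I_p ≈ 1.52 A, I_s ≈ 41.7 A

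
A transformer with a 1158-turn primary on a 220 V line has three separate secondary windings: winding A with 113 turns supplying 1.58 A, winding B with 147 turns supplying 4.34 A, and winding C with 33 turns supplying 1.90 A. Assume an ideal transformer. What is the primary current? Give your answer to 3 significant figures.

V_A = 220 × 113/1158 = 21.468 V; V_B = 220 × 147/1158 = 27.927 V; V_C = 220 × 33/1158 = 6.2694 V.
P_out = V_A I_A + V_B I_B + V_C I_C = 21.468×1.58 + 27.927×4.34 + 6.2694×1.90 = 33.920 + 121.21 + 11.912 = 167.04 W.
Ideal ⇒ P_in = P_out, so I_p = P_out/V_p = 167.04/220 = 0.759 A.

I_p ≈ 0.759 A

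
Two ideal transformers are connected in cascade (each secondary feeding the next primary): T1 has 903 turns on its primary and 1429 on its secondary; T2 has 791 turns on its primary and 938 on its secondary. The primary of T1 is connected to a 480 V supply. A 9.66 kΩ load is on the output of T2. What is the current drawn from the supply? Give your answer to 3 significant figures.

I_supply ≈ 0.175 A

Secondary of T1: V = 480.00 × 1429/903 = 759.60 V.
Secondary of T2: V = 759.60 × 938/791 = 900.77 V.
I_load = 900.77/9660 = 0.093247 A, so P_out = 900.77 × 0.093247 = 83.994 W.
All ideal ⇒ P_in = P_out, so I_supply = 83.994/480 = 0.175 A.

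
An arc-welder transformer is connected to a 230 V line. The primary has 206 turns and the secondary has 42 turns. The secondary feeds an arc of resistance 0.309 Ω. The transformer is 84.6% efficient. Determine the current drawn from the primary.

I_p ≈ 36.6 A

V_s = 230 × 42/206 = 46.893 V.
I_s = V_s/R = 46.893/0.309 = 151.76 A.
P_out = V_s I_s = 46.893 × 151.76 = 7116.4 W.
P_in = P_out/η = 7116.4/0.846 = 8411.8 W.
I_p = P_in/V_p = 8411.8/230 = 36.6 A.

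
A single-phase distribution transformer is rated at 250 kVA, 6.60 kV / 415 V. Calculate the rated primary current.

I_p ≈ 37.9 A

I_p = S/V_p = 250000/6600 = 37.9 A.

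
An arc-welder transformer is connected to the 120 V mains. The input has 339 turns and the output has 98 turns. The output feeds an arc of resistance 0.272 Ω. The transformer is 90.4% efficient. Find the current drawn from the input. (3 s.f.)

I_in ≈ 40.8 A

V_out = 120 × 98/339 = 34.690 V.
I_out = V_out/R = 34.690/0.272 = 127.54 A.
P_out = V_out I_out = 34.690 × 127.54 = 4424.3 W.
P_in = P_out/η = 4424.3/0.904 = 4894.2 W.
I_in = P_in/V_in = 4894.2/120 = 40.8 A.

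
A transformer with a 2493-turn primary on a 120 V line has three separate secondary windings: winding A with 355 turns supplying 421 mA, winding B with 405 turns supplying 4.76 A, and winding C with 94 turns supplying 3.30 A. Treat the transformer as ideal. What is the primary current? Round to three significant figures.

I_p ≈ 0.958 A

V_A = 120 × 355/2493 = 17.088 V; V_B = 120 × 405/2493 = 19.495 V; V_C = 120 × 94/2493 = 4.5247 V.
P_out = V_A I_A + V_B I_B + V_C I_C = 17.088×0.421 + 19.495×4.76 + 4.5247×3.30 = 7.1940 + 92.794 + 14.931 = 114.92 W.
Ideal ⇒ P_in = P_out, so I_p = P_out/V_p = 114.92/120 = 0.958 A.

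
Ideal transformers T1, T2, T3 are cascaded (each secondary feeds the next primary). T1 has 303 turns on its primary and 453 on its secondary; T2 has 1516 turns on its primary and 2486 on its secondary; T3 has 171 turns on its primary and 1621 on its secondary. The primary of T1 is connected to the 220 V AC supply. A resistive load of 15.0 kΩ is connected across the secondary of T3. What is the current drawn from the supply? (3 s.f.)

I_supply ≈ 7.92 A

Secondary of T1: V = 220.00 × 453/303 = 328.91 V.
Secondary of T2: V = 328.91 × 2486/1516 = 539.36 V.
Secondary of T3: V = 539.36 × 1621/171 = 5112.9 V.
I_load = 5112.9/15000 = 0.34086 A, so P_out = 5112.9 × 0.34086 = 1742.8 W.
All ideal ⇒ P_in = P_out, so I_supply = 1742.8/220 = 7.92 A.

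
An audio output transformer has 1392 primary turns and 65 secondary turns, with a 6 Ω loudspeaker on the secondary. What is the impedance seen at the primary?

Z_p = (N_p/N_s)² × Z_s = (1392/65)² × 6 = 2750 Ω.

Z_p ≈ 2750 Ω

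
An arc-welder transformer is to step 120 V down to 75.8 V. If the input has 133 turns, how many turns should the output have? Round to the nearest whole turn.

N_out = 84 turns

N_out/N_in = V_out/V_in, so N_out = 133 × 75.8/120 = 84.0 ≈ 84 turns.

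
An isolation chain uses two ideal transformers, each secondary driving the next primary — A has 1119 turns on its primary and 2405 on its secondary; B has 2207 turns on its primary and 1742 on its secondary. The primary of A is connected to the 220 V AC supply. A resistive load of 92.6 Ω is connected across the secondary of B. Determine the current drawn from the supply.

Secondary of A: V = 220.00 × 2405/1119 = 472.83 V.
Secondary of B: V = 472.83 × 1742/2207 = 373.21 V.
I_load = 373.21/92.6 = 4.0303 A, so P_out = 373.21 × 4.0303 = 1504.2 W.
All ideal ⇒ P_in = P_out, so I_supply = 1504.2/220 = 6.84 A.

I_supply ≈ 6.84 A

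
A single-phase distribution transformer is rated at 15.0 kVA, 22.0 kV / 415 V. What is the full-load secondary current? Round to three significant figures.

I_s ≈ 36.1 A

I_s = S/V_s = 15000/415 = 36.1 A.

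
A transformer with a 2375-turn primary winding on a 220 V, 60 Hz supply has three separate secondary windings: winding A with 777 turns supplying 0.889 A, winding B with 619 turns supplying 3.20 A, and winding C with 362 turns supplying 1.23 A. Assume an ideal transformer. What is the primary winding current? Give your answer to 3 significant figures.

I_p ≈ 1.31 A

V_A = 220 × 777/2375 = 71.975 V; V_B = 220 × 619/2375 = 57.339 V; V_C = 220 × 362/2375 = 33.533 V.
P_out = V_A I_A + V_B I_B + V_C I_C = 71.975×0.889 + 57.339×3.20 + 33.533×1.23 = 63.986 + 183.48 + 41.245 = 288.72 W.
Ideal ⇒ P_in = P_out, so I_p = P_out/V_p = 288.72/220 = 1.31 A.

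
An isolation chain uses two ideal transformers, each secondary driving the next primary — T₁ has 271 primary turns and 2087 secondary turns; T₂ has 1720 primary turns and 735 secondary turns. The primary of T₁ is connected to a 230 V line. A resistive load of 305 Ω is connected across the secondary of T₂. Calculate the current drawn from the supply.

I_supply ≈ 8.17 A

Secondary of T₁: V = 230.00 × 2087/271 = 1771.3 V.
Secondary of T₂: V = 1771.3 × 735/1720 = 756.90 V.
I_load = 756.90/305 = 2.4816 A, so P_out = 756.90 × 2.4816 = 1878.4 W.
All ideal ⇒ P_in = P_out, so I_supply = 1878.4/230 = 8.17 A.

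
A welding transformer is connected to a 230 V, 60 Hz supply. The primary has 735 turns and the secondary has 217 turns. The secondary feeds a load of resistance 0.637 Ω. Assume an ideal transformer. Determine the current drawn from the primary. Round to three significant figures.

I_p ≈ 31.5 A

V_s = V_p × N_s/N_p = 230 × 217/735 = 67.905 V.
I_s = V_s/R = 67.905/0.637 = 106.60 A.
For an ideal transformer I_p N_p = I_s N_s, so I_p = 106.60 × 217/735 = 31.5 A.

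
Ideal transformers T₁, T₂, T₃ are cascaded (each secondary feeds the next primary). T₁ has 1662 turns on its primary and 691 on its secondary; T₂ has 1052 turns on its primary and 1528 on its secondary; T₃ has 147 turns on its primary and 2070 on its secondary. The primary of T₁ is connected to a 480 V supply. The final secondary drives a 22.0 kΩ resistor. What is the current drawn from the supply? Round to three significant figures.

I_supply ≈ 1.58 A

After T₁: V = 480.00 × 691/1662 = 199.57 V.
After T₂: V = 199.57 × 1528/1052 = 289.87 V.
After T₃: V = 289.87 × 2070/147 = 4081.8 V.
I_load = 4081.8/22000 = 0.18554 A, so P_out = 4081.8 × 0.18554 = 757.31 W.
All ideal ⇒ P_in = P_out, so I_supply = 757.31/480 = 1.58 A.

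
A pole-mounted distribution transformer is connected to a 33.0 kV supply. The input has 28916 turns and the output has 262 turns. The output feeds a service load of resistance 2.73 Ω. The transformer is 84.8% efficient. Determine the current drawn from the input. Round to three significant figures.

I_in ≈ 1.17 A

V_out = 33000 × 262/28916 = 299.00 V.
I_out = V_out/R = 299.00/2.73 = 109.53 A.
P_out = V_out I_out = 299.00 × 109.53 = 32748 W.
P_in = P_out/η = 32748/0.848 = 38619 W.
I_in = P_in/V_in = 38619/33000 = 1.17 A.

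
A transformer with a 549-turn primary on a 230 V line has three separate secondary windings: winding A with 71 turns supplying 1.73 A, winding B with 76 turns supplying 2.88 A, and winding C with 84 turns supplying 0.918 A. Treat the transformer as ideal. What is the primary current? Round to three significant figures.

V_A = 230 × 71/549 = 29.745 V; V_B = 230 × 76/549 = 31.840 V; V_C = 230 × 84/549 = 35.191 V.
P_out = V_A I_A + V_B I_B + V_C I_C = 29.745×1.73 + 31.840×2.88 + 35.191×0.918 = 51.459 + 91.698 + 32.306 = 175.46 W.
Ideal ⇒ P_in = P_out, so I_p = P_out/V_p = 175.46/230 = 0.763 A.

I_p ≈ 0.763 A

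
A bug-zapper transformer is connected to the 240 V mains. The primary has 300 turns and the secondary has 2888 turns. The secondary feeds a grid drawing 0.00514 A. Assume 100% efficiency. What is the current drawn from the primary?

I_p ≈ 0.0495 A

For an ideal transformer I_p N_p = I_s N_s, so I_p = 0.00514 × 2888/300 = 0.0495 A.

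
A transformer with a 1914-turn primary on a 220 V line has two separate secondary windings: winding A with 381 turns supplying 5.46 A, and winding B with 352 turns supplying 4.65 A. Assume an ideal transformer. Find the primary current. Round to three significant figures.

V_A = 220 × 381/1914 = 43.793 V; V_B = 220 × 352/1914 = 40.460 V.
P_out = V_A I_A + V_B I_B = 43.793×5.46 + 40.460×4.65 = 239.11 + 188.14 = 427.25 W.
Ideal ⇒ P_in = P_out, so I_p = P_out/V_p = 427.25/220 = 1.94 A.

I_p ≈ 1.94 A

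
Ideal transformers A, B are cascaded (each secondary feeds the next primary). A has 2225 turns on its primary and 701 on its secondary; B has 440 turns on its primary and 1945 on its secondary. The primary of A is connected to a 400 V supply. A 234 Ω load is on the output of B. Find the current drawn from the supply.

I_supply ≈ 3.32 A

After A: V = 400.00 × 701/2225 = 126.02 V.
After B: V = 126.02 × 1945/440 = 557.08 V.
I_load = 557.08/234 = 2.3807 A, so P_out = 557.08 × 2.3807 = 1326.2 W.
All ideal ⇒ P_in = P_out, so I_supply = 1326.2/400 = 3.32 A.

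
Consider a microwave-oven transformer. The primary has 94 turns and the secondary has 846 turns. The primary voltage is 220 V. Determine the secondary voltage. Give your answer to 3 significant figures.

V_s ≈ 1980 V

V_s/V_p = N_s/N_p, so V_s = 220 × 846/94 = 1980 V.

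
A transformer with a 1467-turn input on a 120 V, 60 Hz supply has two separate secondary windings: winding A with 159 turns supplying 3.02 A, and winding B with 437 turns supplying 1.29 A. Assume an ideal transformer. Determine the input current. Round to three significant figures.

I_in ≈ 0.712 A

V_A = 120 × 159/1467 = 13.006 V; V_B = 120 × 437/1467 = 35.746 V.
P_out = V_A I_A + V_B I_B = 13.006×3.02 + 35.746×1.29 = 39.279 + 46.113 = 85.391 W.
Ideal ⇒ P_in = P_out, so I_in = P_out/V_in = 85.391/120 = 0.712 A.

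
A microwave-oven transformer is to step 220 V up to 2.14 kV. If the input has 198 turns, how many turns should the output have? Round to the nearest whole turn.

N_out/N_in = V_out/V_in, so N_out = 198 × 2140/220 = 1926.0 ≈ 1926 turns.

N_out = 1926 turns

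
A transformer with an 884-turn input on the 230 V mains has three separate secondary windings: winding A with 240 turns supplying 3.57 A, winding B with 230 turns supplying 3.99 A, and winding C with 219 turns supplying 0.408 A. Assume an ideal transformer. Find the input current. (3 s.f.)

I_in ≈ 2.11 A

V_A = 230 × 240/884 = 62.443 V; V_B = 230 × 230/884 = 59.842 V; V_C = 230 × 219/884 = 56.980 V.
P_out = V_A I_A + V_B I_B + V_C I_C = 62.443×3.57 + 59.842×3.99 + 56.980×0.408 = 222.92 + 238.77 + 23.248 = 484.94 W.
Ideal ⇒ P_in = P_out, so I_in = P_out/V_in = 484.94/230 = 2.11 A.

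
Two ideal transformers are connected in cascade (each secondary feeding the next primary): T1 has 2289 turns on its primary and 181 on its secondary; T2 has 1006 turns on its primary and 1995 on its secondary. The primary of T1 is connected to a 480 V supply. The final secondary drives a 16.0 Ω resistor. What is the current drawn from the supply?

I_supply ≈ 0.738 A

After T1: V = 480.00 × 181/2289 = 37.955 V.
After T2: V = 37.955 × 1995/1006 = 75.269 V.
I_load = 75.269/16.0 = 4.7043 A, so P_out = 75.269 × 4.7043 = 354.09 W.
All ideal ⇒ P_in = P_out, so I_supply = 354.09/480 = 0.738 A.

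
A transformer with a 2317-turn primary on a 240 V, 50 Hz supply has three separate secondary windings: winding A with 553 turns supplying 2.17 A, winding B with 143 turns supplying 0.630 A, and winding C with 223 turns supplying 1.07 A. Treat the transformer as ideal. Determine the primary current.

I_p ≈ 0.660 A

V_A = 240 × 553/2317 = 57.281 V; V_B = 240 × 143/2317 = 14.812 V; V_C = 240 × 223/2317 = 23.099 V.
P_out = V_A I_A + V_B I_B + V_C I_C = 57.281×2.17 + 14.812×0.630 + 23.099×1.07 = 124.30 + 9.3317 + 24.716 = 158.35 W.
Ideal ⇒ P_in = P_out, so I_p = P_out/V_p = 158.35/240 = 0.660 A.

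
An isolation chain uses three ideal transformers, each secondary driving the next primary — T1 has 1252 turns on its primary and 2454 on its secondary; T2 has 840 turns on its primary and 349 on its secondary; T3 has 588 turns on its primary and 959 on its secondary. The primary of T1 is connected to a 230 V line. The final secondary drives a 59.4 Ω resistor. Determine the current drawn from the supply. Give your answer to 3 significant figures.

I_supply ≈ 6.83 A

Secondary of T1: V = 230.00 × 2454/1252 = 450.81 V.
Secondary of T2: V = 450.81 × 349/840 = 187.30 V.
Secondary of T3: V = 187.30 × 959/588 = 305.48 V.
I_load = 305.48/59.4 = 5.1428 A, so P_out = 305.48 × 5.1428 = 1571.0 W.
All ideal ⇒ P_in = P_out, so I_supply = 1571.0/230 = 6.83 A.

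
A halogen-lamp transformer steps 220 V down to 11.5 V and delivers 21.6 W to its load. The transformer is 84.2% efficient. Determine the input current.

I_in ≈ 0.117 A

P_in = P_out/η = 21.6/0.842 = 25.653 W.
I_in = P_in/V_in = 25.653/220 = 0.117 A.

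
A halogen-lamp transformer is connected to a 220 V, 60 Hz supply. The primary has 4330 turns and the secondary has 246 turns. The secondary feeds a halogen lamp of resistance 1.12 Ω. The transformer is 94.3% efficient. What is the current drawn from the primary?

V_s = 220 × 246/4330 = 12.499 V.
I_s = V_s/R = 12.499/1.12 = 11.160 A.
P_out = V_s I_s = 12.499 × 11.160 = 139.48 W.
P_in = P_out/η = 139.48/0.943 = 147.91 W.
I_p = P_in/V_p = 147.91/220 = 0.672 A.

I_p ≈ 0.672 A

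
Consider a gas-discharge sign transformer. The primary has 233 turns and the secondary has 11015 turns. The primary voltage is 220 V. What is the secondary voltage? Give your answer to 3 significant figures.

V_s/V_p = N_s/N_p, so V_s = 220 × 11015/233 = 10400 V.

V_s ≈ 10400 V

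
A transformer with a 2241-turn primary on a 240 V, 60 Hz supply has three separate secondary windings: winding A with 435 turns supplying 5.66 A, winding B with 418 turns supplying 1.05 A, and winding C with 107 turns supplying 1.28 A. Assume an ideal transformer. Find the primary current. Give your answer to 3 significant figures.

I_p ≈ 1.36 A

V_A = 240 × 435/2241 = 46.586 V; V_B = 240 × 418/2241 = 44.766 V; V_C = 240 × 107/2241 = 11.459 V.
P_out = V_A I_A + V_B I_B + V_C I_C = 46.586×5.66 + 44.766×1.05 + 11.459×1.28 = 263.68 + 47.004 + 14.668 = 325.35 W.
Ideal ⇒ P_in = P_out, so I_p = P_out/V_p = 325.35/240 = 1.36 A.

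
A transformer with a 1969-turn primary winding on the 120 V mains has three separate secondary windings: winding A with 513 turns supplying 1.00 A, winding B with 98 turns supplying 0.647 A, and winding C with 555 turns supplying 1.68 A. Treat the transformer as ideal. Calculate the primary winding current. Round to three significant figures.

V_A = 120 × 513/1969 = 31.265 V; V_B = 120 × 98/1969 = 5.9726 V; V_C = 120 × 555/1969 = 33.824 V.
P_out = V_A I_A + V_B I_B + V_C I_C = 31.265×1.00 + 5.9726×0.647 + 33.824×1.68 = 31.265 + 3.8643 + 56.825 = 91.954 W.
Ideal ⇒ P_in = P_out, so I_p = P_out/V_p = 91.954/120 = 0.766 A.

I_p ≈ 0.766 A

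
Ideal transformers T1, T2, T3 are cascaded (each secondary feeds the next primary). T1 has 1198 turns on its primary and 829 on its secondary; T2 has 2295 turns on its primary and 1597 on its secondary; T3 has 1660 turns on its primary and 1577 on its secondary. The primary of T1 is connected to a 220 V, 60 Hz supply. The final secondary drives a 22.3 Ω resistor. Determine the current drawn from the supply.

I_supply ≈ 2.06 A

Secondary of T1: V = 220.00 × 829/1198 = 152.24 V.
Secondary of T2: V = 152.24 × 1597/2295 = 105.94 V.
Secondary of T3: V = 105.94 × 1577/1660 = 100.64 V.
I_load = 100.64/22.3 = 4.5130 A, so P_out = 100.64 × 4.5130 = 454.18 W.
All ideal ⇒ P_in = P_out, so I_supply = 454.18/220 = 2.06 A.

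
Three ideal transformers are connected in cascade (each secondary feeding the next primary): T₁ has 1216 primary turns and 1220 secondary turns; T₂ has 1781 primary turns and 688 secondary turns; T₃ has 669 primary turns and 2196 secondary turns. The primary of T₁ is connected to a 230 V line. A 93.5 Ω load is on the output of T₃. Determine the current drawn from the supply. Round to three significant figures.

I_supply ≈ 3.98 A

After T₁: V = 230.00 × 1220/1216 = 230.76 V.
After T₂: V = 230.76 × 688/1781 = 89.141 V.
After T₃: V = 89.141 × 2196/669 = 292.61 V.
I_load = 292.61/93.5 = 3.1295 A, so P_out = 292.61 × 3.1295 = 915.71 W.
All ideal ⇒ P_in = P_out, so I_supply = 915.71/230 = 3.98 A.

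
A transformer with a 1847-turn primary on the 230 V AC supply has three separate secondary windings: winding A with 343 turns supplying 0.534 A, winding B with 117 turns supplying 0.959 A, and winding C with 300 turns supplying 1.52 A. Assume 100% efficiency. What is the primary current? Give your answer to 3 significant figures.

I_p ≈ 0.407 A

V_A = 230 × 343/1847 = 42.713 V; V_B = 230 × 117/1847 = 14.570 V; V_C = 230 × 300/1847 = 37.358 V.
P_out = V_A I_A + V_B I_B + V_C I_C = 42.713×0.534 + 14.570×0.959 + 37.358×1.52 = 22.808 + 13.972 + 56.784 = 93.565 W.
Ideal ⇒ P_in = P_out, so I_p = P_out/V_p = 93.565/230 = 0.407 A.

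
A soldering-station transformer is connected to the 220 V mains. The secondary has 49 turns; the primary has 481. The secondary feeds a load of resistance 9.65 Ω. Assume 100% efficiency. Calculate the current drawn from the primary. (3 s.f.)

V_s = V_p × N_s/N_p = 220 × 49/481 = 22.412 V.
I_s = V_s/R = 22.412/9.65 = 2.3224 A.
For an ideal transformer I_p N_p = I_s N_s, so I_p = 2.3224 × 49/481 = 0.237 A.

I_p ≈ 0.237 A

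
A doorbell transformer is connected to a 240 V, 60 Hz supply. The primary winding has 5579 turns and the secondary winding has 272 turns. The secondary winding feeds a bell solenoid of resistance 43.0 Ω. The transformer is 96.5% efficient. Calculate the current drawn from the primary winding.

I_p ≈ 0.0137 A

V_s = 240 × 272/5579 = 11.701 V.
I_s = V_s/R = 11.701/43.0 = 0.27212 A.
P_out = V_s I_s = 11.701 × 0.27212 = 3.1840 W.
P_in = P_out/η = 3.1840/0.965 = 3.2995 W.
I_p = P_in/V_p = 3.2995/240 = 0.0137 A.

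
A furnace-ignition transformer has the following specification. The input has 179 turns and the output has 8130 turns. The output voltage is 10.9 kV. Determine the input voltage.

V_in ≈ 240 V

V_in/V_out = N_in/N_out, so V_in = 10900 × 179/8130 = 240 V.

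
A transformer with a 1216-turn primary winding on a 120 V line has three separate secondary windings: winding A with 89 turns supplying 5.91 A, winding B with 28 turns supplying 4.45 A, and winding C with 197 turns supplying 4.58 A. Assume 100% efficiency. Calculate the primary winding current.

I_p ≈ 1.28 A

V_A = 120 × 89/1216 = 8.7829 V; V_B = 120 × 28/1216 = 2.7632 V; V_C = 120 × 197/1216 = 19.441 V.
P_out = V_A I_A + V_B I_B + V_C I_C = 8.7829×5.91 + 2.7632×4.45 + 19.441×4.58 = 51.907 + 12.296 + 89.039 = 153.24 W.
Ideal ⇒ P_in = P_out, so I_p = P_out/V_p = 153.24/120 = 1.28 A.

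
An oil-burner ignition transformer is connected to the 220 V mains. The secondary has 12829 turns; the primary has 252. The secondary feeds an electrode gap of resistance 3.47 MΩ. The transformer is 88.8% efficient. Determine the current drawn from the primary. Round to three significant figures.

I_p ≈ 0.185 A

V_s = 220 × 12829/252 = 11200 V.
I_s = V_s/R = 11200/(3.47×10^6) = 0.0032276 A.
P_out = V_s I_s = 11200 × 0.0032276 = 36.149 W.
P_in = P_out/η = 36.149/0.888 = 40.709 W.
I_p = P_in/V_p = 40.709/220 = 0.185 A.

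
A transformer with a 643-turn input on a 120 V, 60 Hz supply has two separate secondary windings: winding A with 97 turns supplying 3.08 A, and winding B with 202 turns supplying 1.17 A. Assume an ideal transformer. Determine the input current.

V_A = 120 × 97/643 = 18.103 V; V_B = 120 × 202/643 = 37.698 V.
P_out = V_A I_A + V_B I_B = 18.103×3.08 + 37.698×1.17 = 55.756 + 44.107 = 99.863 W.
Ideal ⇒ P_in = P_out, so I_in = P_out/V_in = 99.863/120 = 0.832 A.

I_in ≈ 0.832 A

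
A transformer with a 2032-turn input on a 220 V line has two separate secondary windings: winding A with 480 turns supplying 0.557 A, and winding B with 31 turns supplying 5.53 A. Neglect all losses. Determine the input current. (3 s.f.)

V_A = 220 × 480/2032 = 51.969 V; V_B = 220 × 31/2032 = 3.3563 V.
P_out = V_A I_A + V_B I_B = 51.969×0.557 + 3.3563×5.53 = 28.946 + 18.560 = 47.507 W.
Ideal ⇒ P_in = P_out, so I_in = P_out/V_in = 47.507/220 = 0.216 A.

I_in ≈ 0.216 A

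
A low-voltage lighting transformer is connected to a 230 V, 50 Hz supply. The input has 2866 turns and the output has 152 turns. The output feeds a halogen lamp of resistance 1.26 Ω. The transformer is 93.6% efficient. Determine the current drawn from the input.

V_out = 230 × 152/2866 = 12.198 V.
I_out = V_out/R = 12.198/1.26 = 9.6811 A.
P_out = V_out I_out = 12.198 × 9.6811 = 118.09 W.
P_in = P_out/η = 118.09/0.936 = 126.17 W.
I_in = P_in/V_in = 126.17/230 = 0.549 A.

I_in ≈ 0.549 A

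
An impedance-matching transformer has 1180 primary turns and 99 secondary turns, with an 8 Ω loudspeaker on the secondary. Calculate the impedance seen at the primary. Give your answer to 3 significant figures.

Z_p = (N_p/N_s)² × Z_s = (1180/99)² × 8 = 1140 Ω.

Z_p ≈ 1140 Ω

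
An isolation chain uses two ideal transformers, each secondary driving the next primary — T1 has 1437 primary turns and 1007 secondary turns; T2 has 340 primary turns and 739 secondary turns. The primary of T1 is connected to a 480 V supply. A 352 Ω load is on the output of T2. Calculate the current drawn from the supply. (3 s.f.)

After T1: V = 480.00 × 1007/1437 = 336.37 V.
After T2: V = 336.37 × 739/340 = 731.10 V.
I_load = 731.10/352 = 2.0770 A, so P_out = 731.10 × 2.0770 = 1518.5 W.
All ideal ⇒ P_in = P_out, so I_supply = 1518.5/480 = 3.16 A.

I_supply ≈ 3.16 A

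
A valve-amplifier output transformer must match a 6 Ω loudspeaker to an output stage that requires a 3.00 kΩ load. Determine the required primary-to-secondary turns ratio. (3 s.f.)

Z_p/Z_s = (N_p/N_s)², so N_p/N_s = √(3000/6) = √500 = 22.4.

N_p/N_s ≈ 22.4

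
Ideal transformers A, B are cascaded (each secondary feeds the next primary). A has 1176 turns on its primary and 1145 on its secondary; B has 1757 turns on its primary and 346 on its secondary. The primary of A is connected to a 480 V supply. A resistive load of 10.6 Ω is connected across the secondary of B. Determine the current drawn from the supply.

Secondary of A: V = 480.00 × 1145/1176 = 467.35 V.
Secondary of B: V = 467.35 × 346/1757 = 92.033 V.
I_load = 92.033/10.6 = 8.6824 A, so P_out = 92.033 × 8.6824 = 799.06 W.
All ideal ⇒ P_in = P_out, so I_supply = 799.06/480 = 1.66 A.

I_supply ≈ 1.66 A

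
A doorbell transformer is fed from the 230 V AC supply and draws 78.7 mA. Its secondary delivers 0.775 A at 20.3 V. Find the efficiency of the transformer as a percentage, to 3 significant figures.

P_in = 230 × 0.0787 = 18.1010 W.
P_out = 20.3 × 0.775 = 15.7325 W.
η = P_out/P_in = 15.7325/18.1010 = 0.869.

η ≈ 86.9%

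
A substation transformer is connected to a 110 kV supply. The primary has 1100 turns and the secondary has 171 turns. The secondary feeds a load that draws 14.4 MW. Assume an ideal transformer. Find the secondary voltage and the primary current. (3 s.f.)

V_s ≈ 17100 V, I_p ≈ 131 A

V_s = V_p × N_s/N_p = 110000 × 171/1100 = 17100 V.
I_s = P/V_s = 1.44×10^7/17100 = 842.11 A.
I_p = I_s × N_s/N_p = 842.11 × 171/1100 = 131 A.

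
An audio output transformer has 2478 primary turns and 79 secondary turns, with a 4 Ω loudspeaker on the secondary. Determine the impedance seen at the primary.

Z_p = (N_p/N_s)² × Z_s = (2478/79)² × 4 = 3940 Ω.

Z_p ≈ 3940 Ω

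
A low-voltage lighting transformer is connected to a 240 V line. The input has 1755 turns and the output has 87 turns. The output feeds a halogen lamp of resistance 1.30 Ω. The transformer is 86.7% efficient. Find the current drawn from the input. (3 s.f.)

V_out = 240 × 87/1755 = 11.897 V.
I_out = V_out/R = 11.897/1.30 = 9.1519 A.
P_out = V_out I_out = 11.897 × 9.1519 = 108.88 W.
P_in = P_out/η = 108.88/0.867 = 125.59 W.
I_in = P_in/V_in = 125.59/240 = 0.523 A.

I_in ≈ 0.523 A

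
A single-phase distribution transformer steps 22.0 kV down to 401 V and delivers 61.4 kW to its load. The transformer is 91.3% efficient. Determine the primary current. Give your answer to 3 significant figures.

P_in = P_out/η = 61400/0.913 = 67251 W.
I_p = P_in/V_p = 67251/22000 = 3.06 A.

I_p ≈ 3.06 A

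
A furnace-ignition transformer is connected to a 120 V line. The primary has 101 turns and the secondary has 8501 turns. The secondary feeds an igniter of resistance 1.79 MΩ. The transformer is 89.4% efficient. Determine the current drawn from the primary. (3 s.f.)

V_s = 120 × 8501/101 = 10100 V.
I_s = V_s/R = 10100/(1.79×10^6) = 0.0056426 A.
P_out = V_s I_s = 10100 × 0.0056426 = 56.991 W.
P_in = P_out/η = 56.991/0.894 = 63.748 W.
I_p = P_in/V_p = 63.748/120 = 0.531 A.

I_p ≈ 0.531 A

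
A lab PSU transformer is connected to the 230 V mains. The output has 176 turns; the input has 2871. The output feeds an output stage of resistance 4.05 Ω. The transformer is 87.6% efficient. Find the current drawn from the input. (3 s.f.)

V_out = 230 × 176/2871 = 14.100 V.
I_out = V_out/R = 14.100/4.05 = 3.4814 A.
P_out = V_out I_out = 14.100 × 3.4814 = 49.086 W.
P_in = P_out/η = 49.086/0.876 = 56.034 W.
I_in = P_in/V_in = 56.034/230 = 0.244 A.

I_in ≈ 0.244 A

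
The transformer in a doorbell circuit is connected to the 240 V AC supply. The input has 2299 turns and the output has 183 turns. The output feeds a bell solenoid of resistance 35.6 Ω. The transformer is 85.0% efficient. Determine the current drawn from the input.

V_out = 240 × 183/2299 = 19.104 V.
I_out = V_out/R = 19.104/35.6 = 0.53663 A.
P_out = V_out I_out = 19.104 × 0.53663 = 10.252 W.
P_in = P_out/η = 10.252/0.850 = 12.061 W.
I_in = P_in/V_in = 12.061/240 = 0.0503 A.

I_in ≈ 0.0503 A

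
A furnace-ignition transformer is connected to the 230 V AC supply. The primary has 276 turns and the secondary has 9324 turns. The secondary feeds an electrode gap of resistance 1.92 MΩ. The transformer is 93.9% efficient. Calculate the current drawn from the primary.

I_p ≈ 0.146 A

V_s = 230 × 9324/276 = 7770.0 V.
I_s = V_s/R = 7770.0/(1.92×10^6) = 0.0040469 A.
P_out = V_s I_s = 7770.0 × 0.0040469 = 31.444 W.
P_in = P_out/η = 31.444/0.939 = 33.487 W.
I_p = P_in/V_p = 33.487/230 = 0.146 A.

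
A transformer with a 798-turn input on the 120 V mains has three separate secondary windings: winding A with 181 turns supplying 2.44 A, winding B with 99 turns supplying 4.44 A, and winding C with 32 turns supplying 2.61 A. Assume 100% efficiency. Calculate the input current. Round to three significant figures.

V_A = 120 × 181/798 = 27.218 V; V_B = 120 × 99/798 = 14.887 V; V_C = 120 × 32/798 = 4.8120 V.
P_out = V_A I_A + V_B I_B + V_C I_C = 27.218×2.44 + 14.887×4.44 + 4.8120×2.61 = 66.412 + 66.099 + 12.559 = 145.07 W.
Ideal ⇒ P_in = P_out, so I_in = P_out/V_in = 145.07/120 = 1.21 A.

I_in ≈ 1.21 A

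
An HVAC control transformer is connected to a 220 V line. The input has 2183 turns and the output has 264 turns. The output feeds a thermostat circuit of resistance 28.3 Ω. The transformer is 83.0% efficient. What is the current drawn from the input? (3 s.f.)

I_in ≈ 0.137 A

V_out = 220 × 264/2183 = 26.606 V.
I_out = V_out/R = 26.606/28.3 = 0.94013 A.
P_out = V_out I_out = 26.606 × 0.94013 = 25.013 W.
P_in = P_out/η = 25.013/0.830 = 30.136 W.
I_in = P_in/V_in = 30.136/220 = 0.137 A.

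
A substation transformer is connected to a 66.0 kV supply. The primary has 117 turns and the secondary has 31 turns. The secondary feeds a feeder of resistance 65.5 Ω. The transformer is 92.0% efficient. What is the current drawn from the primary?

V_s = 66000 × 31/117 = 17487 V.
I_s = V_s/R = 17487/65.5 = 266.98 A.
P_out = V_s I_s = 17487 × 266.98 = 4.6687×10^6 W.
P_in = P_out/η = 4.6687×10^6/0.920 = 5.0747×10^6 W.
I_p = P_in/V_p = 5.0747×10^6/66000 = 76.9 A.

I_p ≈ 76.9 A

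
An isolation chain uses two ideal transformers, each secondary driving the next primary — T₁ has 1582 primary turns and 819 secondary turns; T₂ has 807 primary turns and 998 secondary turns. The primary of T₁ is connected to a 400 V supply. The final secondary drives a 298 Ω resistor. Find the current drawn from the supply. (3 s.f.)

I_supply ≈ 0.550 A

After T₁: V = 400.00 × 819/1582 = 207.08 V.
After T₂: V = 207.08 × 998/807 = 256.09 V.
I_load = 256.09/298 = 0.85937 A, so P_out = 256.09 × 0.85937 = 220.08 W.
All ideal ⇒ P_in = P_out, so I_supply = 220.08/400 = 0.550 A.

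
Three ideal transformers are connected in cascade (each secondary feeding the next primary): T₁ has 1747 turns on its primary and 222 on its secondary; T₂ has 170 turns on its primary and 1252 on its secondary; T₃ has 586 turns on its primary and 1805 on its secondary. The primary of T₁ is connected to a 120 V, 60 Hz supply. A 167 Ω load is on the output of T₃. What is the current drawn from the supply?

I_supply ≈ 5.97 A

After T₁: V = 120.00 × 222/1747 = 15.249 V.
After T₂: V = 15.249 × 1252/170 = 112.30 V.
After T₃: V = 112.30 × 1805/586 = 345.92 V.
I_load = 345.92/167 = 2.0714 A, so P_out = 345.92 × 2.0714 = 716.53 W.
All ideal ⇒ P_in = P_out, so I_supply = 716.53/120 = 5.97 A.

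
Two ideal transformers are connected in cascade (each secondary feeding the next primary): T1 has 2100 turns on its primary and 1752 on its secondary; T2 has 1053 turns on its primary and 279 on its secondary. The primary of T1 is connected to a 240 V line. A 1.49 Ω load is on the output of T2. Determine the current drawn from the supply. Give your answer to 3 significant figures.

I_supply ≈ 7.87 A

Secondary of T1: V = 240.00 × 1752/2100 = 200.23 V.
Secondary of T2: V = 200.23 × 279/1053 = 53.052 V.
I_load = 53.052/1.49 = 35.605 A, so P_out = 53.052 × 35.605 = 1888.9 W.
All ideal ⇒ P_in = P_out, so I_supply = 1888.9/240 = 7.87 A.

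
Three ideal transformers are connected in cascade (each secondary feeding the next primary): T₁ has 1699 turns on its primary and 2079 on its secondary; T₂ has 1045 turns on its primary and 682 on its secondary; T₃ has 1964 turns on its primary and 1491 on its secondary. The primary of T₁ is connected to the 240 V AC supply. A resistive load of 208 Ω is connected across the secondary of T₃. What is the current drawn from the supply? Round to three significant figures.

Secondary of T₁: V = 240.00 × 2079/1699 = 293.68 V.
Secondary of T₂: V = 293.68 × 682/1045 = 191.66 V.
Secondary of T₃: V = 191.66 × 1491/1964 = 145.50 V.
I_load = 145.50/208 = 0.69954 A, so P_out = 145.50 × 0.69954 = 101.79 W.
All ideal ⇒ P_in = P_out, so I_supply = 101.79/240 = 0.424 A.

I_supply ≈ 0.424 A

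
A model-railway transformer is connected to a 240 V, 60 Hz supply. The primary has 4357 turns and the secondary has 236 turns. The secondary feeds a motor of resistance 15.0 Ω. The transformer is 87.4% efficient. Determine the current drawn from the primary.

V_s = 240 × 236/4357 = 13.000 V.
I_s = V_s/R = 13.000/15.0 = 0.86665 A.
P_out = V_s I_s = 13.000 × 0.86665 = 11.266 W.
P_in = P_out/η = 11.266/0.874 = 12.890 W.
I_p = P_in/V_p = 12.890/240 = 0.0537 A.

I_p ≈ 0.0537 A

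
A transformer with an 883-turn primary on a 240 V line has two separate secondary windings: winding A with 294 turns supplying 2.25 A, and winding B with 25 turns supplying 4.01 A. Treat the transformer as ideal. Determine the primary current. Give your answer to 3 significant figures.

I_p ≈ 0.863 A

V_A = 240 × 294/883 = 79.909 V; V_B = 240 × 25/883 = 6.7950 V.
P_out = V_A I_A + V_B I_B = 79.909×2.25 + 6.7950×4.01 = 179.80 + 27.248 = 207.04 W.
Ideal ⇒ P_in = P_out, so I_p = P_out/V_p = 207.04/240 = 0.863 A.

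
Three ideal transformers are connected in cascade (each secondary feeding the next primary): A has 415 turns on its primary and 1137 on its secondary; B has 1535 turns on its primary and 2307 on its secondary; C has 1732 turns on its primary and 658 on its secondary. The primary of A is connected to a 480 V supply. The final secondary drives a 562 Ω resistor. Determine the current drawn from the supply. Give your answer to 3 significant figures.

After A: V = 480.00 × 1137/415 = 1315.1 V.
After B: V = 1315.1 × 2307/1535 = 1976.5 V.
After C: V = 1976.5 × 658/1732 = 750.88 V.
I_load = 750.88/562 = 1.3361 A, so P_out = 750.88 × 1.3361 = 1003.2 W.
All ideal ⇒ P_in = P_out, so I_supply = 1003.2/480 = 2.09 A.

I_supply ≈ 2.09 A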